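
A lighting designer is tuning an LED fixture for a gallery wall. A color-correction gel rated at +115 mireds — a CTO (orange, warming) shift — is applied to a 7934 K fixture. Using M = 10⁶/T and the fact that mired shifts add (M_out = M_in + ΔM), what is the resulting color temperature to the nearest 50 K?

M_in = 10⁶/7934 = 126.04 mireds.
M_out = 126.04 + (+115) = 241.04 mireds.
T_out = 10⁶/241.04 = 4148.7 K → 4150 K.

4150 K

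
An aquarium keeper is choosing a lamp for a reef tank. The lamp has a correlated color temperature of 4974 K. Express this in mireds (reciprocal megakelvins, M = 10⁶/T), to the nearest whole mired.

M = 10⁶ / 4974 = 201.045 → 201 mireds.

201 mireds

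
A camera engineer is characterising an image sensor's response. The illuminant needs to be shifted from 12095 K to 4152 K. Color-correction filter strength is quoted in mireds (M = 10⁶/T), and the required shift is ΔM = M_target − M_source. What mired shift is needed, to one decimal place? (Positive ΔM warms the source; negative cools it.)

M_source = 10⁶/12095 = 82.679; M_target = 10⁶/4152 = 240.848.
ΔM = 240.848 − 82.679 = 158.169 → +158.2 mireds, a warming shift.

+158.2 mireds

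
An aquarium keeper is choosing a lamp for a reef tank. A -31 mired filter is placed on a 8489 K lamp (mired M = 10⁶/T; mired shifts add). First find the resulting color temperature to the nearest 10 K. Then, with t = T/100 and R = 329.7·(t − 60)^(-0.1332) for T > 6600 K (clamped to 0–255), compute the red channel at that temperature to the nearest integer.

193

M_in = 10⁶/8489 = 117.80; M_out = 117.80 + (-31) = 86.80.
T_out = 10⁶/86.80 = 11520.8 K → 11520 K; t = 115.2.
R = 329.7·(115.2 − 60)^(-0.1332) = 329.7·55.2^(-0.1332) = 329.7·0.58610 = 193.238.
Rounded: 193.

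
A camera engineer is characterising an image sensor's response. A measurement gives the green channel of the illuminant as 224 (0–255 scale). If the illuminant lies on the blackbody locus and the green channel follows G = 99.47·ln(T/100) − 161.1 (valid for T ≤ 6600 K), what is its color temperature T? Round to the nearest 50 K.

4800 K

ln t = (224 + 161.1) / 99.47 = 3.8715.
t = e^3.8715 = 48.015.
T = 100·t = 4802 K → 4800 K to the nearest 50 K.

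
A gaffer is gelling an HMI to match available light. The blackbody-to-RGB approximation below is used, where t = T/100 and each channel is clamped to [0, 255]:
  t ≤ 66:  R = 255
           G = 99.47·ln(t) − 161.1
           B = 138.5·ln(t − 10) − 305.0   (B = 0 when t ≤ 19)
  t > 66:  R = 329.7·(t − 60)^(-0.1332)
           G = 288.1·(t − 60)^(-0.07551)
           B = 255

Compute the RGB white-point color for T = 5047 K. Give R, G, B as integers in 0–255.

R=255, G=229, B=208

t = 5047/100 = 50.47; the t ≤ 66 branch applies.
R = 255 by definition for t ≤ 66.
G = 99.47·ln 50.47 − 161.1 = 99.47·3.9214 − 161.1 = 228.960.
B = 138.5·ln(50.47 − 10) − 305.0 = 138.5·ln 40.47 − 305.0 = 138.5·3.7006 − 305.0 = 207.528.
Rounded: (255, 229, 208).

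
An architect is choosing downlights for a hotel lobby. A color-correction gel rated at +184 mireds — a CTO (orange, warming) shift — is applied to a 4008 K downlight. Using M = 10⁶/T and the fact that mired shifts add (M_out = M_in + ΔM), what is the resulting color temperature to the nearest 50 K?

2300 K

M_in = 10⁶/4008 = 249.50 mireds.
M_out = 249.50 + (+184) = 433.50 mireds.
T_out = 10⁶/433.50 = 2306.8 K → 2300 K.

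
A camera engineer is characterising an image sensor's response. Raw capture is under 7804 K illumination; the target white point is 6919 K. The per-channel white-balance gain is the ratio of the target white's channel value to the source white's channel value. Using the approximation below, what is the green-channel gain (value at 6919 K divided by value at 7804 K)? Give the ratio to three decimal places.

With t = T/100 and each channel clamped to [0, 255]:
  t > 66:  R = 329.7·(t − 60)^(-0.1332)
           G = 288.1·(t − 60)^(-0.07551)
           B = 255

At 7804 K (t = 78.04):
  G = 288.1·(78.04 − 60)^(-0.07551) = 288.1·18.04^(-0.07551) = 288.1·0.80379 = 231.571.
At 6919 K (t = 69.19):
  G = 288.1·(69.19 − 60)^(-0.07551) = 288.1·9.19^(-0.07551) = 288.1·0.84579 = 243.671.
Gain = 243.671 / 231.571 = 1.0522 → 1.052.

1.052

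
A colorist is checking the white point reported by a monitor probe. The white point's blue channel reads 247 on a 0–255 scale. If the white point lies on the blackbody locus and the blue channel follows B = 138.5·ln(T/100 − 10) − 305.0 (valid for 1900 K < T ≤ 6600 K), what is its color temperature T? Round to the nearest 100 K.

ln(t − 10) = (247 + 305.0) / 138.5 = 3.9856.
t − 10 = e^3.9856 = 53.815, so t = 63.815.
T = 100·t = 6382 K → 6400 K to the nearest 100 K.

6400 K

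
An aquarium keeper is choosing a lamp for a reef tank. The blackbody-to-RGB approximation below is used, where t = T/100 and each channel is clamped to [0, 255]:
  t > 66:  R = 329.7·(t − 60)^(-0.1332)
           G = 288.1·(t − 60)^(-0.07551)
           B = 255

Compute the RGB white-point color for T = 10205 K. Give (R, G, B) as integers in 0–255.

t = 10205/100 = 102.05; the t > 66 branch applies.
R = 329.7·(102.05 − 60)^(-0.1332) = 329.7·42.05^(-0.1332) = 329.7·0.60774 = 200.370.
G = 288.1·(102.05 − 60)^(-0.07551) = 288.1·42.05^(-0.07551) = 288.1·0.75403 = 217.236.
B = 255 by definition for t > 66.
Rounded: (200, 217, 255).

(200, 217, 255)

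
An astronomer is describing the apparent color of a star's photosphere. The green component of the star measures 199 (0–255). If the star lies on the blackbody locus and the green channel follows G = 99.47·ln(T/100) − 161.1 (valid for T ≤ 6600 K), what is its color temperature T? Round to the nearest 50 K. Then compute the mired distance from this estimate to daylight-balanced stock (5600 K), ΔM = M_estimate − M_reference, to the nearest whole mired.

ln t = (199 + 161.1) / 99.47 = 3.6202.
t = e^3.6202 = 37.345.
T = 100·t = 3734 K → 3750 K to the nearest 50 K.
M_estimate = 10⁶/3750 = 266.67; M_reference = 10⁶/5600 = 178.57.
ΔM = 266.67 − 178.57 = 88.10 → +88 mireds.

+88 mireds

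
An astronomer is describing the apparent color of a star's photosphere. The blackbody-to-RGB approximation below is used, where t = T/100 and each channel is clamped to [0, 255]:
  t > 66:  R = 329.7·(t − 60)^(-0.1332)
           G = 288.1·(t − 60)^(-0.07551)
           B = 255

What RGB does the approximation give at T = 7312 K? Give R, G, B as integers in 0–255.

R=234, G=237, B=255

t = 7312/100 = 73.12; the t > 66 branch applies.
R = 329.7·(73.12 − 60)^(-0.1332) = 329.7·13.12^(-0.1332) = 329.7·0.70973 = 233.997.
G = 288.1·(73.12 − 60)^(-0.07551) = 288.1·13.12^(-0.07551) = 288.1·0.82335 = 237.207.
B = 255 by definition for t > 66.
Rounded: (234, 237, 255).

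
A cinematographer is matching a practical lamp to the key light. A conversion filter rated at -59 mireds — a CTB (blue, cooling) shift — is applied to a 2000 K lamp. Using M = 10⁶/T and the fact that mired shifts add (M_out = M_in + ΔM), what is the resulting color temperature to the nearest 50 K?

2250 K

M_in = 10⁶/2000 = 500.00 mireds.
M_out = 500.00 + (-59) = 441.00 mireds.
T_out = 10⁶/441.00 = 2267.6 K → 2250 K.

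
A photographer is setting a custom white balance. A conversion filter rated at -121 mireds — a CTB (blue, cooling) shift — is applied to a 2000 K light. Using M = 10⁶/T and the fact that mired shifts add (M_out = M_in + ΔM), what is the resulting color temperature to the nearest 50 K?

2650 K

M_in = 10⁶/2000 = 500.00 mireds.
M_out = 500.00 + (-121) = 379.00 mireds.
T_out = 10⁶/379.00 = 2638.5 K → 2650 K.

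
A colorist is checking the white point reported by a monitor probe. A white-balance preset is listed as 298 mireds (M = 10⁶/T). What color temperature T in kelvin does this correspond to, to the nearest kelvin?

3356 K

T = 10⁶ / 298 = 3355.70 K → 3356 K.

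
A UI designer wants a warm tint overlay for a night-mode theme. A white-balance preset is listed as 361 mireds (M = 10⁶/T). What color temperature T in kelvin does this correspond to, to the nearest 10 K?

2770 K

T = 10⁶ / 361 = 2770.08 K → 2770 K.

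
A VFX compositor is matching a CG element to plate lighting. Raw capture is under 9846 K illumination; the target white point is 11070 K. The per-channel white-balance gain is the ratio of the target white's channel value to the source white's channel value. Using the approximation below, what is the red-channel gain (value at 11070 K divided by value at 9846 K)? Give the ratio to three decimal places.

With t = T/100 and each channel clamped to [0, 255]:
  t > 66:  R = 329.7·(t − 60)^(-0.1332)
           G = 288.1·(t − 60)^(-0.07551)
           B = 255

0.964

At 9846 K (t = 98.46):
  R = 329.7·(98.46 − 60)^(-0.1332) = 329.7·38.46^(-0.1332) = 329.7·0.61500 = 202.766.
At 11070 K (t = 110.7):
  R = 329.7·(110.7 − 60)^(-0.1332) = 329.7·50.7^(-0.1332) = 329.7·0.59278 = 195.439.
Gain = 195.439 / 202.766 = 0.9639 → 0.964.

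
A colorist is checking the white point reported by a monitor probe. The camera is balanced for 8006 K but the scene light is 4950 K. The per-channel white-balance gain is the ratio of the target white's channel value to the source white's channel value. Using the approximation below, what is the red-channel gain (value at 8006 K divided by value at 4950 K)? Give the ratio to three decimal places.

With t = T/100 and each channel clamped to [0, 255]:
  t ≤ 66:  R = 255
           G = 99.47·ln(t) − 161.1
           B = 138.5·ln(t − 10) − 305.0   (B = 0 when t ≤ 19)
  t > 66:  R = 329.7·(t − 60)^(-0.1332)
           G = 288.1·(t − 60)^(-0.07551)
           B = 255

At 4950 K (t = 49.5):
  R = 255 by definition for t ≤ 66.
At 8006 K (t = 80.06):
  R = 329.7·(80.06 − 60)^(-0.1332) = 329.7·20.06^(-0.1332) = 329.7·0.67070 = 221.130.
Gain = 221.130 / 255.000 = 0.8672 → 0.867.

0.867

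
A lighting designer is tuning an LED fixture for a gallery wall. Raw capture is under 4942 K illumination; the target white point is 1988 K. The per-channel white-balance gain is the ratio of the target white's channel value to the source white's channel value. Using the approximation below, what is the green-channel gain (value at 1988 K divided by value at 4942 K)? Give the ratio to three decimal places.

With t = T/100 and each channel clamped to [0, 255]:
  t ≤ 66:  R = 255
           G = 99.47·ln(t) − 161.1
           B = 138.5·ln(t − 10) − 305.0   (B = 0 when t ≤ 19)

At 4942 K (t = 49.42):
  G = 99.47·ln 49.42 − 161.1 = 99.47·3.9004 − 161.1 = 226.868.
At 1988 K (t = 19.88):
  G = 99.47·ln 19.88 − 161.1 = 99.47·2.9897 − 161.1 = 136.287.
Gain = 136.287 / 226.868 = 0.6007 → 0.601.

0.601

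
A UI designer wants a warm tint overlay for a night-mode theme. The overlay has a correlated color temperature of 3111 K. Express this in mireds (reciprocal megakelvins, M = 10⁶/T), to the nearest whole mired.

321 mireds

M = 10⁶ / 3111 = 321.440 → 321 mireds.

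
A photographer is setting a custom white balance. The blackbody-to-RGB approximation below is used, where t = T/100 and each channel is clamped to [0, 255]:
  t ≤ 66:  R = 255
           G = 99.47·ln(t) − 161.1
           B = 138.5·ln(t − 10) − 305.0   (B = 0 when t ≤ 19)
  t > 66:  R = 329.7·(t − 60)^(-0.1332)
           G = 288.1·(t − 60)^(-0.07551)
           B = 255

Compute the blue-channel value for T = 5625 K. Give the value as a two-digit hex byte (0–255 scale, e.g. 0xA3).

0xE2

t = 5625/100 = 56.25; the t ≤ 66 branch applies.
B = 138.5·ln(56.25 − 10) − 305.0 = 138.5·ln 46.25 − 305.0 = 138.5·3.8341 − 305.0 = 226.018.
Rounded: 226; in hex, 0xE2.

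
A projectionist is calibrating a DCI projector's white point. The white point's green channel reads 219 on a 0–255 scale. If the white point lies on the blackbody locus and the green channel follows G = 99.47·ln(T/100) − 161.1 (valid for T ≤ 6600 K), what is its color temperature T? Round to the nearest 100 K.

ln t = (219 + 161.1) / 99.47 = 3.8213.
t = e^3.8213 = 45.661.
T = 100·t = 4566 K → 4600 K to the nearest 100 K.

4600 K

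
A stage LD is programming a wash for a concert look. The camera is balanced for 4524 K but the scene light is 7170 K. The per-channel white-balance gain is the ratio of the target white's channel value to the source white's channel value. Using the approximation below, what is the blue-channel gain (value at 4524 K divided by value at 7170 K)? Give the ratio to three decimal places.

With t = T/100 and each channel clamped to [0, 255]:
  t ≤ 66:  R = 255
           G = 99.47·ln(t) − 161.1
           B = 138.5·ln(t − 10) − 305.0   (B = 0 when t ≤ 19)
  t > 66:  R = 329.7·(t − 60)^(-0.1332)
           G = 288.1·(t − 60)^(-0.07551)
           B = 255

At 7170 K (t = 71.7):
  B = 255 by definition for t > 66.
At 4524 K (t = 45.24):
  B = 138.5·ln(45.24 − 10) − 305.0 = 138.5·ln 35.24 − 305.0 = 138.5·3.5622 − 305.0 = 188.362.
Gain = 188.362 / 255.000 = 0.7387 → 0.739.

0.739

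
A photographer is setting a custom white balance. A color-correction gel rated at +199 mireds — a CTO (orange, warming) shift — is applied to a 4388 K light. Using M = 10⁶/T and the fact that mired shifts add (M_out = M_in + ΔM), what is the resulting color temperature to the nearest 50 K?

M_in = 10⁶/4388 = 227.89 mireds.
M_out = 227.89 + (+199) = 426.89 mireds.
T_out = 10⁶/426.89 = 2342.5 K → 2350 K.

2350 K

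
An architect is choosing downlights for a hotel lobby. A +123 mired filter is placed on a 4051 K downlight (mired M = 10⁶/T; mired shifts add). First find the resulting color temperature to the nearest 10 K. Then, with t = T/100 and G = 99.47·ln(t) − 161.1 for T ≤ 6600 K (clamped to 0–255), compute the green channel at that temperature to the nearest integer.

167

M_in = 10⁶/4051 = 246.85; M_out = 246.85 + (+123) = 369.85.
T_out = 10⁶/369.85 = 2703.8 K → 2700 K; t = 27.
G = 99.47·ln 27 − 161.1 = 99.47·3.2958 − 161.1 = 166.737.
Rounded: 167.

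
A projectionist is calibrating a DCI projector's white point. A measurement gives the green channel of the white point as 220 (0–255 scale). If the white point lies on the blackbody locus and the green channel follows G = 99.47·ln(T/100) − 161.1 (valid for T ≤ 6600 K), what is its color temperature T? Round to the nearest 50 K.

4600 K

ln t = (220 + 161.1) / 99.47 = 3.8313.
t = e^3.8313 = 46.123.
T = 100·t = 4612 K → 4600 K to the nearest 50 K.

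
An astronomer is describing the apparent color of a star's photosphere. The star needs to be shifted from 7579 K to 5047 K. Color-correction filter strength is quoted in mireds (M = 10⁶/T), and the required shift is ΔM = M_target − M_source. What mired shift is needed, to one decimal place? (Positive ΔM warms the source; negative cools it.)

M_source = 10⁶/7579 = 131.944; M_target = 10⁶/5047 = 198.138.
ΔM = 198.138 − 131.944 = 66.194 → +66.2 mireds, a warming shift.

+66.2 mireds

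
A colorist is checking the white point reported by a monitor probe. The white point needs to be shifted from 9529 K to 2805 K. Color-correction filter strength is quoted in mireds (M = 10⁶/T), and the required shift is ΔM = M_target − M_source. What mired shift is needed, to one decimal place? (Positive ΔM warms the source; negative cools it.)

M_source = 10⁶/9529 = 104.943; M_target = 10⁶/2805 = 356.506.
ΔM = 356.506 − 104.943 = 251.563 → +251.6 mireds, a warming shift.

+251.6 mireds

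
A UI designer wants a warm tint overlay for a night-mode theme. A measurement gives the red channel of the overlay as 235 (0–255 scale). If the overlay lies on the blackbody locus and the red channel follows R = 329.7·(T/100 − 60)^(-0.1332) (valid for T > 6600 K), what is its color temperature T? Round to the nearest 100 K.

7300 K

(t − 60)^(-0.1332) = 235/329.7 = 0.71277.
t − 60 = 0.71277^(1/-0.1332) = 0.71277^(-7.508) = 12.705, so t = 72.705.
T = 100·t = 7271 K → 7300 K to the nearest 100 K.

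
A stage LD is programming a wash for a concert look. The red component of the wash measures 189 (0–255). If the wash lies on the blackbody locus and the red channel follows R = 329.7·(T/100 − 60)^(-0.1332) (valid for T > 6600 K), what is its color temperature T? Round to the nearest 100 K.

12500 K

(t − 60)^(-0.1332) = 189/329.7 = 0.57325.
t − 60 = 0.57325^(1/-0.1332) = 0.57325^(-7.508) = 65.199, so t = 125.199.
T = 100·t = 12520 K → 12500 K to the nearest 100 K.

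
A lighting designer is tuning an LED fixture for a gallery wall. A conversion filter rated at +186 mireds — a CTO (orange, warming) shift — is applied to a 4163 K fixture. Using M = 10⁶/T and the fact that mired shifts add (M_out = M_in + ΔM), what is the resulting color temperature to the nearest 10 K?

M_in = 10⁶/4163 = 240.21 mireds.
M_out = 240.21 + (+186) = 426.21 mireds.
T_out = 10⁶/426.21 = 2346.3 K → 2350 K.

2350 K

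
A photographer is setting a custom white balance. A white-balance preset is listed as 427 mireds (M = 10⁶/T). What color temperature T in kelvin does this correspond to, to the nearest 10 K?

2340 K

T = 10⁶ / 427 = 2341.92 K → 2340 K.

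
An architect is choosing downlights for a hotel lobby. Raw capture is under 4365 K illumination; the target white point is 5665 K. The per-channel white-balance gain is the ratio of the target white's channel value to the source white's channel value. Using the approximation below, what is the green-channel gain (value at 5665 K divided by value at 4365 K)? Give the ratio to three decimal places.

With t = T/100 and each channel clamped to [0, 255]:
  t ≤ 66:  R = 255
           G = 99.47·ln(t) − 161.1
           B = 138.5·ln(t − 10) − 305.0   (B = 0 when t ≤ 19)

At 4365 K (t = 43.65):
  G = 99.47·ln 43.65 − 161.1 = 99.47·3.7762 − 161.1 = 214.519.
At 5665 K (t = 56.65):
  G = 99.47·ln 56.65 − 161.1 = 99.47·4.0369 − 161.1 = 240.450.
Gain = 240.450 / 214.519 = 1.1209 → 1.121.

1.121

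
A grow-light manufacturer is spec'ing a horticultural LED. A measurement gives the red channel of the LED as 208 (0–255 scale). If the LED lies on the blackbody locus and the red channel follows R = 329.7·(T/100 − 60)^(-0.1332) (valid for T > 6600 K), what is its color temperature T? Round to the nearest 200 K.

9200 K

(t − 60)^(-0.1332) = 208/329.7 = 0.63088.
t − 60 = 0.63088^(1/-0.1332) = 0.63088^(-7.508) = 31.763, so t = 91.763.
T = 100·t = 9176 K → 9200 K to the nearest 200 K.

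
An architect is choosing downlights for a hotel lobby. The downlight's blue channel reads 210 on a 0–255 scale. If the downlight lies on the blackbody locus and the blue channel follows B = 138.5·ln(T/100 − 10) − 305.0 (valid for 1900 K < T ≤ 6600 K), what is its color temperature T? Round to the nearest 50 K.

ln(t − 10) = (210 + 305.0) / 138.5 = 3.7184.
t − 10 = e^3.7184 = 41.199, so t = 51.199.
T = 100·t = 5120 K → 5100 K to the nearest 50 K.

5100 K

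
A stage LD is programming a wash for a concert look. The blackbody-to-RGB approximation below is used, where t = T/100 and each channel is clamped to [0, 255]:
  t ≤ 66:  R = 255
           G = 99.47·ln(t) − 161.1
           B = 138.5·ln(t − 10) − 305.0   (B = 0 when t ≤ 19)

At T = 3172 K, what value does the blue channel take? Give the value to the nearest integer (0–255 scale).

121

t = 3172/100 = 31.72; the t ≤ 66 branch applies.
B = 138.5·ln(31.72 − 10) − 305.0 = 138.5·ln 21.72 − 305.0 = 138.5·3.0782 − 305.0 = 121.335.
Rounded: 121.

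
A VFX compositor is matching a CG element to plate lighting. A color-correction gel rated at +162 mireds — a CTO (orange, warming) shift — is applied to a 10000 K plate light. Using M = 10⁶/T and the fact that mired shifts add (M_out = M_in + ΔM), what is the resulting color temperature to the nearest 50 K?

3800 K

M_in = 10⁶/10000 = 100.00 mireds.
M_out = 100.00 + (+162) = 262.00 mireds.
T_out = 10⁶/262.00 = 3816.8 K → 3800 K.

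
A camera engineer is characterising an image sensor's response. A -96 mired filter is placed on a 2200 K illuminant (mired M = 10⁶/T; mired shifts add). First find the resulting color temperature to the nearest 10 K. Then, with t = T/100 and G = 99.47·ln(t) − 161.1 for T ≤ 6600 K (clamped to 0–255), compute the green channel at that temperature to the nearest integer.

170

M_in = 10⁶/2200 = 454.55; M_out = 454.55 + (-96) = 358.55.
T_out = 10⁶/358.55 = 2789.0 K → 2790 K; t = 27.9.
G = 99.47·ln 27.9 − 161.1 = 99.47·3.3286 − 161.1 = 169.998.
Rounded: 170.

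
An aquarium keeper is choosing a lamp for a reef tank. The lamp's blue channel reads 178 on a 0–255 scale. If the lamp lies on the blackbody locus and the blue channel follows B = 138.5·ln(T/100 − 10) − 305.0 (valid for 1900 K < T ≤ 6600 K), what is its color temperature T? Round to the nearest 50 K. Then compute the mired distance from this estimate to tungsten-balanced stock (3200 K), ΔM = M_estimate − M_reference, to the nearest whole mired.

ln(t − 10) = (178 + 305.0) / 138.5 = 3.4874.
t − 10 = e^3.4874 = 32.700, so t = 42.700.
T = 100·t = 4270 K → 4250 K to the nearest 50 K.
M_estimate = 10⁶/4250 = 235.29; M_reference = 10⁶/3200 = 312.50.
ΔM = 235.29 − 312.50 = -77.21 → -77 mireds.

-77 mireds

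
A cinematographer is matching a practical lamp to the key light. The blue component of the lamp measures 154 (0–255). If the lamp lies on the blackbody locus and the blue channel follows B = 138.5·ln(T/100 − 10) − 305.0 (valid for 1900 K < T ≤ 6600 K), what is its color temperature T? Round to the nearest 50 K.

3750 K

ln(t − 10) = (154 + 305.0) / 138.5 = 3.3141.
t − 10 = e^3.3141 = 27.497, so t = 37.497.
T = 100·t = 3750 K → 3750 K to the nearest 50 K.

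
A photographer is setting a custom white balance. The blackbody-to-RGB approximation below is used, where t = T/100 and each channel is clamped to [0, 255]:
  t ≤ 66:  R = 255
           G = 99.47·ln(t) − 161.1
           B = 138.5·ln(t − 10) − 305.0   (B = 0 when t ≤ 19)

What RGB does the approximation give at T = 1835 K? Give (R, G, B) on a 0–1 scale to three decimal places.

t = 1835/100 = 18.35; the t ≤ 66 branch applies.
R = 255 by definition for t ≤ 66.
G = 99.47·ln 18.35 − 161.1 = 99.47·2.9096 − 161.1 = 128.321.
t = 18.35 ≤ 19, so B = 0.
Dividing each by 255: (1.0000, 0.5032, 0.0000) → (1.000, 0.503, 0.000).

(1.000, 0.503, 0.000)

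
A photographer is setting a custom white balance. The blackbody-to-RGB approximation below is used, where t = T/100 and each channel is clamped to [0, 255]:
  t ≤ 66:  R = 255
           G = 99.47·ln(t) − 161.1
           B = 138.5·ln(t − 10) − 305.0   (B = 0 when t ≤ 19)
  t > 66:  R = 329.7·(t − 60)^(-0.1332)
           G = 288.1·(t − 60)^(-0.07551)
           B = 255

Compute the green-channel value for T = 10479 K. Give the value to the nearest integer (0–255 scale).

t = 10479/100 = 104.79; the t > 66 branch applies.
G = 288.1·(104.79 − 60)^(-0.07551) = 288.1·44.79^(-0.07551) = 288.1·0.75045 = 216.203.
Rounded: 216.

216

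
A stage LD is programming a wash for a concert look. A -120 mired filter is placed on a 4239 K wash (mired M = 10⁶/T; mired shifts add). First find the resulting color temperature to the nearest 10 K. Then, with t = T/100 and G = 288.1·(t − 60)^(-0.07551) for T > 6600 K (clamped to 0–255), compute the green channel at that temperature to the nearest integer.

225

M_in = 10⁶/4239 = 235.90; M_out = 235.90 + (-120) = 115.90.
T_out = 10⁶/115.90 = 8627.8 K → 8630 K; t = 86.3.
G = 288.1·(86.3 − 60)^(-0.07551) = 288.1·26.3^(-0.07551) = 288.1·0.78123 = 225.072.
Rounded: 225.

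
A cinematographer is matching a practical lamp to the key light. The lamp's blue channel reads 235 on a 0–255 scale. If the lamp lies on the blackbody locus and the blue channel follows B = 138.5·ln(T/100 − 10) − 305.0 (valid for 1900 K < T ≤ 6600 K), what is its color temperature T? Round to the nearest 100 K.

ln(t − 10) = (235 + 305.0) / 138.5 = 3.8989.
t − 10 = e^3.8989 = 49.349, so t = 59.349.
T = 100·t = 5935 K → 5900 K to the nearest 100 K.

5900 K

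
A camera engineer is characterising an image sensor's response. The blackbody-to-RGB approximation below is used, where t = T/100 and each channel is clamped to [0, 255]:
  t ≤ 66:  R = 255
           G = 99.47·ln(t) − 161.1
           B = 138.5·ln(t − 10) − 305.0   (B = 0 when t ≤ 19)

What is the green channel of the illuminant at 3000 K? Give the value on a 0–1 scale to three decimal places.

0.695

t = 3000/100 = 30; the t ≤ 66 branch applies.
G = 99.47·ln 30 − 161.1 = 99.47·3.4012 − 161.1 = 177.217.
On a 0–1 scale: 177.217/255 = 0.6950 → 0.695.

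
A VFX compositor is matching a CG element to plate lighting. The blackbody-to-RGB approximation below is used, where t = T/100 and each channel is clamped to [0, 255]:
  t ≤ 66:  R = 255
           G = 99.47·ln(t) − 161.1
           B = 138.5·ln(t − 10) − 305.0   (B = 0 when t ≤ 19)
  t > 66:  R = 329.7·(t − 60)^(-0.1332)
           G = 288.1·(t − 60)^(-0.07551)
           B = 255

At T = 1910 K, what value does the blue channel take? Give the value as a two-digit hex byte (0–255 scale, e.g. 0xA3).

0x01

t = 1910/100 = 19.1; the t ≤ 66 branch applies.
B = 138.5·ln(19.1 − 10) − 305.0 = 138.5·ln 9.1 − 305.0 = 138.5·2.2083 − 305.0 = 0.846.
Rounded: 1; in hex, 0x01.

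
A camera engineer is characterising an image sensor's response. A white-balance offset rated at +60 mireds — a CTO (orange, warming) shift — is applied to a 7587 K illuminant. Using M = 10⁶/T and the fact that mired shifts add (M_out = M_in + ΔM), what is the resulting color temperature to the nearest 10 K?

M_in = 10⁶/7587 = 131.80 mireds.
M_out = 131.80 + (+60) = 191.80 mireds.
T_out = 10⁶/191.80 = 5213.6 K → 5210 K.

5210 K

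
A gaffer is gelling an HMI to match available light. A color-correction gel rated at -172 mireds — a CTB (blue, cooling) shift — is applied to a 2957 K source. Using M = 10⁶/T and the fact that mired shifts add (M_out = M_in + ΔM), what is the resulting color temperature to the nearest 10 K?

6020 K

M_in = 10⁶/2957 = 338.18 mireds.
M_out = 338.18 + (-172) = 166.18 mireds.
T_out = 10⁶/166.18 = 6017.6 K → 6020 K.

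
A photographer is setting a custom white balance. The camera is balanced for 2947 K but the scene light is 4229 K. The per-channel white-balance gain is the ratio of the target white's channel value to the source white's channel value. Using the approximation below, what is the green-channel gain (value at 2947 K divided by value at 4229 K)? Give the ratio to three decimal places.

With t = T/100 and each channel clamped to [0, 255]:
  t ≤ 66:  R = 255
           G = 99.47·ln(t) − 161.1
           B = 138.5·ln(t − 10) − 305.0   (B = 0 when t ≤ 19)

At 4229 K (t = 42.29):
  G = 99.47·ln 42.29 − 161.1 = 99.47·3.7446 − 161.1 = 211.370.
At 2947 K (t = 29.47):
  G = 99.47·ln 29.47 − 161.1 = 99.47·3.3834 − 161.1 = 175.444.
Gain = 175.444 / 211.370 = 0.8300 → 0.830.

0.830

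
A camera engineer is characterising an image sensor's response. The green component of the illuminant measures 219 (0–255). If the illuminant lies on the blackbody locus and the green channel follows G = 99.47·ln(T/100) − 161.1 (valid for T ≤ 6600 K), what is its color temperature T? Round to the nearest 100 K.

4600 K

ln t = (219 + 161.1) / 99.47 = 3.8213.
t = e^3.8213 = 45.661.
T = 100·t = 4566 K → 4600 K to the nearest 100 K.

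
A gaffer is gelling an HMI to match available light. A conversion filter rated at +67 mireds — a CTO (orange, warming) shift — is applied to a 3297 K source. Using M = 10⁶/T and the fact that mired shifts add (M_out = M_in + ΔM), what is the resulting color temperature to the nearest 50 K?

M_in = 10⁶/3297 = 303.31 mireds.
M_out = 303.31 + (+67) = 370.31 mireds.
T_out = 10⁶/370.31 = 2700.5 K → 2700 K.

2700 K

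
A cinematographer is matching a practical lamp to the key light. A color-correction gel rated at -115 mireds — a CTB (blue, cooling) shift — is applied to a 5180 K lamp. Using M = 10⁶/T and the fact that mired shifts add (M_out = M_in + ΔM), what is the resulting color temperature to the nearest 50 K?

12800 K

M_in = 10⁶/5180 = 193.05 mireds.
M_out = 193.05 + (-115) = 78.05 mireds.
T_out = 10⁶/78.05 = 12812.3 K → 12800 K.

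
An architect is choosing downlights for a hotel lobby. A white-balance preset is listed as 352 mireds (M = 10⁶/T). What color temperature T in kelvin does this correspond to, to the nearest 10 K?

T = 10⁶ / 352 = 2840.91 K → 2840 K.

2840 K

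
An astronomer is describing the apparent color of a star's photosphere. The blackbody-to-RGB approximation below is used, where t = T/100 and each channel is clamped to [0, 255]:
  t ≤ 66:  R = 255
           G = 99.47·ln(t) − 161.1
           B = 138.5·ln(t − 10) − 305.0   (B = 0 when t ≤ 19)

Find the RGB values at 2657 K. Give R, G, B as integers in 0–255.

t = 2657/100 = 26.57; the t ≤ 66 branch applies.
R = 255 by definition for t ≤ 66.
G = 99.47·ln 26.57 − 161.1 = 99.47·3.2798 − 161.1 = 165.140.
B = 138.5·ln(26.57 − 10) − 305.0 = 138.5·ln 16.57 − 305.0 = 138.5·2.8076 − 305.0 = 83.852.
Rounded: (255, 165, 84).

R=255, G=165, B=84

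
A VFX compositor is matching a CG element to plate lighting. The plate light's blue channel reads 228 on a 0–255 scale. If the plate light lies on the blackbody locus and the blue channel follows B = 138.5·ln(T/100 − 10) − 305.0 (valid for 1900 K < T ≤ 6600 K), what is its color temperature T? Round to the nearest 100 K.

5700 K

ln(t − 10) = (228 + 305.0) / 138.5 = 3.8484.
t − 10 = e^3.8484 = 46.917, so t = 56.917.
T = 100·t = 5692 K → 5700 K to the nearest 100 K.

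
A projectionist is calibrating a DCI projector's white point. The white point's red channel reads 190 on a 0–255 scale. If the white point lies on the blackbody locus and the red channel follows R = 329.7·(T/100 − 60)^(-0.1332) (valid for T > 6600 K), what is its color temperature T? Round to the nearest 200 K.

(t − 60)^(-0.1332) = 190/329.7 = 0.57628.
t − 60 = 0.57628^(1/-0.1332) = 0.57628^(-7.508) = 62.667, so t = 122.667.
T = 100·t = 12267 K → 12200 K to the nearest 200 K.

12200 K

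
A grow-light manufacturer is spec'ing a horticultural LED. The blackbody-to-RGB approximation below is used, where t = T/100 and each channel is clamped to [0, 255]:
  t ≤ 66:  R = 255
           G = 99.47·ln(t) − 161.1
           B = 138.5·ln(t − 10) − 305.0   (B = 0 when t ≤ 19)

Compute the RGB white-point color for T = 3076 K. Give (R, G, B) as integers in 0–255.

(255, 180, 115)

t = 3076/100 = 30.76; the t ≤ 66 branch applies.
R = 255 by definition for t ≤ 66.
G = 99.47·ln 30.76 − 161.1 = 99.47·3.4262 − 161.1 = 179.706.
B = 138.5·ln(30.76 − 10) − 305.0 = 138.5·ln 20.76 − 305.0 = 138.5·3.0330 − 305.0 = 115.074.
Rounded: (255, 180, 115).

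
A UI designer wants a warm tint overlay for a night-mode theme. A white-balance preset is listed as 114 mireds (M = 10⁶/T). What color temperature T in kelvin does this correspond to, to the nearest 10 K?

8770 K

T = 10⁶ / 114 = 8771.93 K → 8770 K.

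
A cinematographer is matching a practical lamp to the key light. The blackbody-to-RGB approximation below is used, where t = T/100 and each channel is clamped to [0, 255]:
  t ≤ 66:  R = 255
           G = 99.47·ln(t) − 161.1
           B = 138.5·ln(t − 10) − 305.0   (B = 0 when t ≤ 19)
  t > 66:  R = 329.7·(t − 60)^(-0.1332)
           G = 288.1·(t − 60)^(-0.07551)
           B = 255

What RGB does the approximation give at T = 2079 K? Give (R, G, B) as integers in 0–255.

(255, 141, 24)

t = 2079/100 = 20.79; the t ≤ 66 branch applies.
R = 255 by definition for t ≤ 66.
G = 99.47·ln 20.79 − 161.1 = 99.47·3.0345 − 161.1 = 140.739.
B = 138.5·ln(20.79 − 10) − 305.0 = 138.5·ln 10.79 − 305.0 = 138.5·2.3786 − 305.0 = 24.439.
Rounded: (255, 141, 24).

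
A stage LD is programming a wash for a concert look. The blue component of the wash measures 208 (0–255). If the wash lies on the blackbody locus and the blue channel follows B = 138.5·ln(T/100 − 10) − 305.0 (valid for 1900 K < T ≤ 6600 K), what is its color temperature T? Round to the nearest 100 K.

5100 K

ln(t − 10) = (208 + 305.0) / 138.5 = 3.7040.
t − 10 = e^3.7040 = 40.608, so t = 50.608.
T = 100·t = 5061 K → 5100 K to the nearest 100 K.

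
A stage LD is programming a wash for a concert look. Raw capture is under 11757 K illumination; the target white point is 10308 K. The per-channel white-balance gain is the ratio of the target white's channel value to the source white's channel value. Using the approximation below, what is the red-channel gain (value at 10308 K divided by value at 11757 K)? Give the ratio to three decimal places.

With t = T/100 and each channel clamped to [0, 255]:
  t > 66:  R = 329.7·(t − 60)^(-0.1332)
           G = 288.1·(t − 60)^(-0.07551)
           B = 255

1.039

At 11757 K (t = 117.57):
  R = 329.7·(117.57 − 60)^(-0.1332) = 329.7·57.57^(-0.1332) = 329.7·0.58283 = 192.159.
At 10308 K (t = 103.08):
  R = 329.7·(103.08 − 60)^(-0.1332) = 329.7·43.08^(-0.1332) = 329.7·0.60578 = 199.725.
Gain = 199.725 / 192.159 = 1.0394 → 1.039.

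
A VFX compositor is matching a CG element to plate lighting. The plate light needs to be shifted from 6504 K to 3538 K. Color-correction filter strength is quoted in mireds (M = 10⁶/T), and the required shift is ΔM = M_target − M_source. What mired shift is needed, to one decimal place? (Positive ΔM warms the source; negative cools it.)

+128.9 mireds

M_source = 10⁶/6504 = 153.752; M_target = 10⁶/3538 = 282.646.
ΔM = 282.646 − 153.752 = 128.894 → +128.9 mireds, a warming shift.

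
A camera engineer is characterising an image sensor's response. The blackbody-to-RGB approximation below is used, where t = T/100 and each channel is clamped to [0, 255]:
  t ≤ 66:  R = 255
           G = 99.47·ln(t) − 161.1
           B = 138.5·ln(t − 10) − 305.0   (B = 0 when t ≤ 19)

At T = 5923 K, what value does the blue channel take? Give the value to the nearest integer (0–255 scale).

235

t = 5923/100 = 59.23; the t ≤ 66 branch applies.
B = 138.5·ln(59.23 − 10) − 305.0 = 138.5·ln 49.23 − 305.0 = 138.5·3.8965 − 305.0 = 234.666.
Rounded: 235.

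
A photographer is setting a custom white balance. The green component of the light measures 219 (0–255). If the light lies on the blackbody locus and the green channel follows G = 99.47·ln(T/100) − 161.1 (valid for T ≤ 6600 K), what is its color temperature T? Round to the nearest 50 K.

4550 K

ln t = (219 + 161.1) / 99.47 = 3.8213.
t = e^3.8213 = 45.661.
T = 100·t = 4566 K → 4550 K to the nearest 50 K.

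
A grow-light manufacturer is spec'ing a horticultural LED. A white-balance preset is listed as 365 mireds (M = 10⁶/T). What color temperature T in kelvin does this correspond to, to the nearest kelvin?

T = 10⁶ / 365 = 2739.73 K → 2740 K.

2740 K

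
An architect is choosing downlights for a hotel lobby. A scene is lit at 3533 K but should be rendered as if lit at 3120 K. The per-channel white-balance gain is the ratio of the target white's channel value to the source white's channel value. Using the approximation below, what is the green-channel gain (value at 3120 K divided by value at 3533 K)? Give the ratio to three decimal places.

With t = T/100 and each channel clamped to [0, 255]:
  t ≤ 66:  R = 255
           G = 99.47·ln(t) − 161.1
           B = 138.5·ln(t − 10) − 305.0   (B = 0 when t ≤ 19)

At 3533 K (t = 35.33):
  G = 99.47·ln 35.33 − 161.1 = 99.47·3.5647 − 161.1 = 193.484.
At 3120 K (t = 31.2):
  G = 99.47·ln 31.2 − 161.1 = 99.47·3.4404 − 161.1 = 181.118.
Gain = 181.118 / 193.484 = 0.9361 → 0.936.

0.936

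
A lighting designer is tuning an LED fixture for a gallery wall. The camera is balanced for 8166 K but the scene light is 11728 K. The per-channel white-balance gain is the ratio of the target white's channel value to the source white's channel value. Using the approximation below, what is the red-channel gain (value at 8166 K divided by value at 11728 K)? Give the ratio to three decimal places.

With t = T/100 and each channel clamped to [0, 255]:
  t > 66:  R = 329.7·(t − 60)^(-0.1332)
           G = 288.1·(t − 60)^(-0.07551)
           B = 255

At 11728 K (t = 117.28):
  R = 329.7·(117.28 − 60)^(-0.1332) = 329.7·57.28^(-0.1332) = 329.7·0.58322 = 192.288.
At 8166 K (t = 81.66):
  R = 329.7·(81.66 − 60)^(-0.1332) = 329.7·21.66^(-0.1332) = 329.7·0.66388 = 218.882.
Gain = 218.882 / 192.288 = 1.1383 → 1.138.

1.138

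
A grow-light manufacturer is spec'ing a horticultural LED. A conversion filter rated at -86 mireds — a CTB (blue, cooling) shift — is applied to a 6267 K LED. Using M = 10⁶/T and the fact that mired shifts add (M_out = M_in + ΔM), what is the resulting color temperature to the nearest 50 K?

13600 K

M_in = 10⁶/6267 = 159.57 mireds.
M_out = 159.57 + (-86) = 73.57 mireds.
T_out = 10⁶/73.57 = 13593.2 K → 13600 K.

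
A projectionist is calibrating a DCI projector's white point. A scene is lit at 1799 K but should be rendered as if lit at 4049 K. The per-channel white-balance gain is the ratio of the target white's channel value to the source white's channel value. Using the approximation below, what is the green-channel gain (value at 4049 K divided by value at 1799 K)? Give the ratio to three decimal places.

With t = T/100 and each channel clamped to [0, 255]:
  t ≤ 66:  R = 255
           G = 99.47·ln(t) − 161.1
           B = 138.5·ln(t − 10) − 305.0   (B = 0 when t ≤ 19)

1.639

At 1799 K (t = 17.99):
  G = 99.47·ln 17.99 − 161.1 = 99.47·2.8898 − 161.1 = 126.350.
At 4049 K (t = 40.49):
  G = 99.47·ln 40.49 − 161.1 = 99.47·3.7011 − 161.1 = 207.044.
Gain = 207.044 / 126.350 = 1.6387 → 1.639.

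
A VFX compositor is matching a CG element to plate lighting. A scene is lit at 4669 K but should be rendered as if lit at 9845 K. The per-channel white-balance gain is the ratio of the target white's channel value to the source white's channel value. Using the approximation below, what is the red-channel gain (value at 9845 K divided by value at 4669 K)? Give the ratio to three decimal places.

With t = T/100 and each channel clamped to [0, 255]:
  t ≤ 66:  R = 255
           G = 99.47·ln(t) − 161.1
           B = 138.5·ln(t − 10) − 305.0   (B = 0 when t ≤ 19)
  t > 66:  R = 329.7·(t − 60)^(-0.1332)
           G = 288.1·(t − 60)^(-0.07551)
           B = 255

At 4669 K (t = 46.69):
  R = 255 by definition for t ≤ 66.
At 9845 K (t = 98.45):
  R = 329.7·(98.45 − 60)^(-0.1332) = 329.7·38.45^(-0.1332) = 329.7·0.61502 = 202.773.
Gain = 202.773 / 255.000 = 0.7952 → 0.795.

0.795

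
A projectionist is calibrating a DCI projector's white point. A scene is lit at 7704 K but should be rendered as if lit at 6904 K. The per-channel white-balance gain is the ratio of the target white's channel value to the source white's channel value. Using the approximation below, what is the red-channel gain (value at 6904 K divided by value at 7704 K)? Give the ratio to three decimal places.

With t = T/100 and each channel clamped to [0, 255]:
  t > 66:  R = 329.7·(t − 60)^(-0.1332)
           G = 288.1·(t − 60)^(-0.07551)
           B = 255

1.088

At 7704 K (t = 77.04):
  R = 329.7·(77.04 − 60)^(-0.1332) = 329.7·17.04^(-0.1332) = 329.7·0.68544 = 225.989.
At 6904 K (t = 69.04):
  R = 329.7·(69.04 − 60)^(-0.1332) = 329.7·9.04^(-0.1332) = 329.7·0.74583 = 245.899.
Gain = 245.899 / 225.989 = 1.0881 → 1.088.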